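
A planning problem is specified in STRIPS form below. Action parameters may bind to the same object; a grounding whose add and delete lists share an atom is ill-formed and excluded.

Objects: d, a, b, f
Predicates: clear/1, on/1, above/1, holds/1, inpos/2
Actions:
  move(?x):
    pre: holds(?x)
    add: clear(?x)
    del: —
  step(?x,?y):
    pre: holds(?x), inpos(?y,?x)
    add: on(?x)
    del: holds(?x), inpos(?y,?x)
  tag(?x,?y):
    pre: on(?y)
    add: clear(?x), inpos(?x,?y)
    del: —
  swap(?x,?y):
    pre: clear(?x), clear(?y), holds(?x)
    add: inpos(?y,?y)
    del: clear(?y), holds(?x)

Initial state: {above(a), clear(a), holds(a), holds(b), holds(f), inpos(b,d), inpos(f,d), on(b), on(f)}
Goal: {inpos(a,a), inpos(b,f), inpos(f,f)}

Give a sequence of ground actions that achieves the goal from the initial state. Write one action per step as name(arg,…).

1. tag(b,f)  →  {above(a), clear(a), clear(b), holds(a), holds(b), holds(f), inpos(b,d), inpos(b,f), inpos(f,d), on(b), on(f)}
2. tag(f,f)  →  {above(a), clear(a), clear(b), clear(f), holds(a), holds(b), holds(f), inpos(b,d), inpos(b,f), inpos(f,d), inpos(f,f), on(b), on(f)}
3. swap(a,a)  →  {above(a), clear(b), clear(f), holds(b), holds(f), inpos(a,a), inpos(b,d), inpos(b,f), inpos(f,d), inpos(f,f), on(b), on(f)}

tag(b,f); tag(f,f); swap(a,a)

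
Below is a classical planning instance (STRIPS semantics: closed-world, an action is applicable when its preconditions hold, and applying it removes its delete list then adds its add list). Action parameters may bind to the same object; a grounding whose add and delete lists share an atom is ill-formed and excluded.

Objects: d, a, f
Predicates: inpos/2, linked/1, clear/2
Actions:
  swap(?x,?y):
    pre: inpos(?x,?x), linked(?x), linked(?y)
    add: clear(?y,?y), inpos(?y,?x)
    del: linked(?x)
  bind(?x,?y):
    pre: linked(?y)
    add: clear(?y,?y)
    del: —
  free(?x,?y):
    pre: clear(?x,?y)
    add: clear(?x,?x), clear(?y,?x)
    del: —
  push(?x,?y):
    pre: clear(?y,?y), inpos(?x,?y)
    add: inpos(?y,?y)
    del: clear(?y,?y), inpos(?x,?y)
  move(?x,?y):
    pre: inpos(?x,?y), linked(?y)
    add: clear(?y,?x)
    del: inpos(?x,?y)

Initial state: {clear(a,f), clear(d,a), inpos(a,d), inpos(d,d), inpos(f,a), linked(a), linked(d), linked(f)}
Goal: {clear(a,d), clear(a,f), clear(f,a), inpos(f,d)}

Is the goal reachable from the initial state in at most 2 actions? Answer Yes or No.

No

1. swap(d,f)  →  {clear(a,f), clear(d,a), clear(f,f), inpos(a,d), inpos(d,d), inpos(f,a), inpos(f,d), linked(a), linked(f)}
2. free(d,a)  →  {clear(a,d), clear(a,f), clear(d,a), clear(d,d), clear(f,f), inpos(a,d), inpos(d,d), inpos(f,a), inpos(f,d), linked(a), linked(f)}
3. free(a,f)  →  {clear(a,a), clear(a,d), clear(a,f), clear(d,a), clear(d,d), clear(f,a), clear(f,f), inpos(a,d), inpos(d,d), inpos(f,a), inpos(f,d), linked(a), linked(f)}
optimal plan length = 3; 3 > 2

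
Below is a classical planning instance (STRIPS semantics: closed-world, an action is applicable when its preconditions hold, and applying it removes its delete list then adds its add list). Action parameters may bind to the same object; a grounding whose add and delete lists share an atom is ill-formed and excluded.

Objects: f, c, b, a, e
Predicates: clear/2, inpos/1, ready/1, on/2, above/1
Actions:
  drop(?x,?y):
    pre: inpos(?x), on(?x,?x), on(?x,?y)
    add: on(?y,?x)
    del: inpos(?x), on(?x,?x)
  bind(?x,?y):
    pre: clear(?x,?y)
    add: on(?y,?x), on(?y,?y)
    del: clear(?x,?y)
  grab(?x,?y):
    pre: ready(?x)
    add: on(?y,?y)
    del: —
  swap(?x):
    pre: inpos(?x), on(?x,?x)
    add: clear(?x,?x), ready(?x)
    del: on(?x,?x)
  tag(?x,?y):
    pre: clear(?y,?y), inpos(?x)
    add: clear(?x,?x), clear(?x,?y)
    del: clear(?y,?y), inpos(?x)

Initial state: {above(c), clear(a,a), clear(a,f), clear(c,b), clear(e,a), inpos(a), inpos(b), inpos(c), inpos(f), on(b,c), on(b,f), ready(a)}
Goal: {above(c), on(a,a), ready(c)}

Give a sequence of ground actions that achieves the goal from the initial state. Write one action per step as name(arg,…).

1. bind(a,a)  →  {above(c), clear(a,f), clear(c,b), clear(e,a), inpos(a), inpos(b), inpos(c), inpos(f), on(a,a), on(b,c), on(b,f), ready(a)}
2. grab(a,c)  →  {above(c), clear(a,f), clear(c,b), clear(e,a), inpos(a), inpos(b), inpos(c), inpos(f), on(a,a), on(b,c), on(b,f), on(c,c), ready(a)}
3. swap(c)  →  {above(c), clear(a,f), clear(c,b), clear(c,c), clear(e,a), inpos(a), inpos(b), inpos(c), inpos(f), on(a,a), on(b,c), on(b,f), ready(a), ready(c)}

bind(a,a); grab(a,c); swap(c)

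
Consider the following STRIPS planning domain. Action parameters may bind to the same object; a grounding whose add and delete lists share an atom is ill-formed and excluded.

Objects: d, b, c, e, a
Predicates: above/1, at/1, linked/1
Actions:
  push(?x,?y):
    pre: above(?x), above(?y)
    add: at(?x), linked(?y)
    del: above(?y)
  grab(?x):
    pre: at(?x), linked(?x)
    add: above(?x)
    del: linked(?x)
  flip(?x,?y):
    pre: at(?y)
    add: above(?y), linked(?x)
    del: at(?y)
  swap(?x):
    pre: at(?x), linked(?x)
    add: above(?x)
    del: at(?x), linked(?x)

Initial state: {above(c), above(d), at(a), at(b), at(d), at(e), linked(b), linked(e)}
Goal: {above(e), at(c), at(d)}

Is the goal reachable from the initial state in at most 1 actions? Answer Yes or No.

No

1. push(c,d)  →  {above(c), at(a), at(b), at(c), at(d), at(e), linked(b), linked(d), linked(e)}
2. grab(e)  →  {above(c), above(e), at(a), at(b), at(c), at(d), at(e), linked(b), linked(d)}
optimal plan length = 2; 2 > 1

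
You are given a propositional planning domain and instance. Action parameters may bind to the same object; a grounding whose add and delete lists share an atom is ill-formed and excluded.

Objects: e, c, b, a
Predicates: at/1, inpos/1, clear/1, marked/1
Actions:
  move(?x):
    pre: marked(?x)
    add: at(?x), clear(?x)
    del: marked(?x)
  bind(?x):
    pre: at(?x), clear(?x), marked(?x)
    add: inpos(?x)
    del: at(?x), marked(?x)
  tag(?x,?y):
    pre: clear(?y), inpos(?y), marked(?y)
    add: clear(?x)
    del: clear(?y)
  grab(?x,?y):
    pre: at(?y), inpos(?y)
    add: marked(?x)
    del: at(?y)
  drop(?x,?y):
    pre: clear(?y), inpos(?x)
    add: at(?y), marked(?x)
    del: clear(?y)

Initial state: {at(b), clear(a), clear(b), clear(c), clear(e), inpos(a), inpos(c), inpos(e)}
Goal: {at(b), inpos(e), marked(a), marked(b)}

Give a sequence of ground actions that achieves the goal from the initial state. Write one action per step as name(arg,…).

1. drop(a,e)  →  {at(b), at(e), clear(a), clear(b), clear(c), inpos(a), inpos(c), inpos(e), marked(a)}
2. grab(b,e)  →  {at(b), clear(a), clear(b), clear(c), inpos(a), inpos(c), inpos(e), marked(a), marked(b)}

drop(a,e); grab(b,e)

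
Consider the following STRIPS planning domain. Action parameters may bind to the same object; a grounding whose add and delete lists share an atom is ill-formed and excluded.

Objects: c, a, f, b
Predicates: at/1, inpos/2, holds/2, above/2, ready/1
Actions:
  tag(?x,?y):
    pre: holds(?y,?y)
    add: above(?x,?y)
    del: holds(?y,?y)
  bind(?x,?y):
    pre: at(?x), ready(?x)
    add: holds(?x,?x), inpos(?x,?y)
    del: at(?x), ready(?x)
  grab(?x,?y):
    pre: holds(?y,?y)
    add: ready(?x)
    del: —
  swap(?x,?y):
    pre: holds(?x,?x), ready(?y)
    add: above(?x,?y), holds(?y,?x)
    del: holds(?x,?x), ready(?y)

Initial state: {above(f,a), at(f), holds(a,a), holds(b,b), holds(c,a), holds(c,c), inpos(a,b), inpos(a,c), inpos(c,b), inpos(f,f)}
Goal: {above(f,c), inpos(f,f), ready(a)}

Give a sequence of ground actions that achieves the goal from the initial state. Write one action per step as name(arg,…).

1. tag(f,c)  →  {above(f,a), above(f,c), at(f), holds(a,a), holds(b,b), holds(c,a), inpos(a,b), inpos(a,c), inpos(c,b), inpos(f,f)}
2. grab(a,a)  →  {above(f,a), above(f,c), at(f), holds(a,a), holds(b,b), holds(c,a), inpos(a,b), inpos(a,c), inpos(c,b), inpos(f,f), ready(a)}

tag(f,c); grab(a,a)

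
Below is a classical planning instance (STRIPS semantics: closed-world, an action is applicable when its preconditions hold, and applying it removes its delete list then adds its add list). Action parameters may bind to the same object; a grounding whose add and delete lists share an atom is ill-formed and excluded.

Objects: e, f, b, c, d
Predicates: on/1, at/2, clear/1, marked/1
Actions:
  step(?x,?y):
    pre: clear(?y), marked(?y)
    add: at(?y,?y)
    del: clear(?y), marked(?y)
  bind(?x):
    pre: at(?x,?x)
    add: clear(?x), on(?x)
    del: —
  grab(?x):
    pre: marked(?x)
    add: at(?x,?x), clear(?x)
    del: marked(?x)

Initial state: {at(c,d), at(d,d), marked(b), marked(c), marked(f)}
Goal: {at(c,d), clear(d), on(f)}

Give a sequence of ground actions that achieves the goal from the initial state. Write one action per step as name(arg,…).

bind(d); grab(f); bind(f)

1. bind(d)  →  {at(c,d), at(d,d), clear(d), marked(b), marked(c), marked(f), on(d)}
2. grab(f)  →  {at(c,d), at(d,d), at(f,f), clear(d), clear(f), marked(b), marked(c), on(d)}
3. bind(f)  →  {at(c,d), at(d,d), at(f,f), clear(d), clear(f), marked(b), marked(c), on(d), on(f)}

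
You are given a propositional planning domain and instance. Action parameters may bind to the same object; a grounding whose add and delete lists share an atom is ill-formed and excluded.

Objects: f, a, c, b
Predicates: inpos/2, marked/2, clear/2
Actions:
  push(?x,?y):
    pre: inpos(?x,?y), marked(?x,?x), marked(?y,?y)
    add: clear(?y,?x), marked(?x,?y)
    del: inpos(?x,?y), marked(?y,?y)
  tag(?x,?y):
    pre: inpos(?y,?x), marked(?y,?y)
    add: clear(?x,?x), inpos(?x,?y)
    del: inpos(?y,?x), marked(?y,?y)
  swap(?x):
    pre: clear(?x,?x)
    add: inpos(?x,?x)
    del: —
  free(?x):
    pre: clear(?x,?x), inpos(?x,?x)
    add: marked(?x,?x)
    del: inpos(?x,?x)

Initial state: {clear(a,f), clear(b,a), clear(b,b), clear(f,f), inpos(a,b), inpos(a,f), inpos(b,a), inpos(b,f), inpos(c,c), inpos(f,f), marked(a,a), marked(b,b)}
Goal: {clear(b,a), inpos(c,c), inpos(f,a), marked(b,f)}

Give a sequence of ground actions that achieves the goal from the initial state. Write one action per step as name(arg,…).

tag(f,a); free(f); push(b,f)

1. tag(f,a)  →  {clear(a,f), clear(b,a), clear(b,b), clear(f,f), inpos(a,b), inpos(b,a), inpos(b,f), inpos(c,c), inpos(f,a), inpos(f,f), marked(b,b)}
2. free(f)  →  {clear(a,f), clear(b,a), clear(b,b), clear(f,f), inpos(a,b), inpos(b,a), inpos(b,f), inpos(c,c), inpos(f,a), marked(b,b), marked(f,f)}
3. push(b,f)  →  {clear(a,f), clear(b,a), clear(b,b), clear(f,b), clear(f,f), inpos(a,b), inpos(b,a), inpos(c,c), inpos(f,a), marked(b,b), marked(b,f)}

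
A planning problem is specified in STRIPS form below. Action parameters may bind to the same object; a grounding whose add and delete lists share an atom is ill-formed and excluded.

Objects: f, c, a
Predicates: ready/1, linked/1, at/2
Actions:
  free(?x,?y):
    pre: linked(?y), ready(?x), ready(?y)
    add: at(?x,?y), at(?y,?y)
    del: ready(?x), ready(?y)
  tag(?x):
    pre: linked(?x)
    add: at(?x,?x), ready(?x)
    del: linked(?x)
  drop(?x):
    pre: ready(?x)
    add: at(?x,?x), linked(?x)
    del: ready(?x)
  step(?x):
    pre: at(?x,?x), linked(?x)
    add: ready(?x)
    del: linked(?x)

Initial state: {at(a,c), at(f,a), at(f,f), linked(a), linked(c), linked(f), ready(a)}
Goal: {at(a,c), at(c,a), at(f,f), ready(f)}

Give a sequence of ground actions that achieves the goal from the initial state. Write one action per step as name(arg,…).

1. tag(f)  →  {at(a,c), at(f,a), at(f,f), linked(a), linked(c), ready(a), ready(f)}
2. tag(c)  →  {at(a,c), at(c,c), at(f,a), at(f,f), linked(a), ready(a), ready(c), ready(f)}
3. free(c,a)  →  {at(a,a), at(a,c), at(c,a), at(c,c), at(f,a), at(f,f), linked(a), ready(f)}

tag(f); tag(c); free(c,a)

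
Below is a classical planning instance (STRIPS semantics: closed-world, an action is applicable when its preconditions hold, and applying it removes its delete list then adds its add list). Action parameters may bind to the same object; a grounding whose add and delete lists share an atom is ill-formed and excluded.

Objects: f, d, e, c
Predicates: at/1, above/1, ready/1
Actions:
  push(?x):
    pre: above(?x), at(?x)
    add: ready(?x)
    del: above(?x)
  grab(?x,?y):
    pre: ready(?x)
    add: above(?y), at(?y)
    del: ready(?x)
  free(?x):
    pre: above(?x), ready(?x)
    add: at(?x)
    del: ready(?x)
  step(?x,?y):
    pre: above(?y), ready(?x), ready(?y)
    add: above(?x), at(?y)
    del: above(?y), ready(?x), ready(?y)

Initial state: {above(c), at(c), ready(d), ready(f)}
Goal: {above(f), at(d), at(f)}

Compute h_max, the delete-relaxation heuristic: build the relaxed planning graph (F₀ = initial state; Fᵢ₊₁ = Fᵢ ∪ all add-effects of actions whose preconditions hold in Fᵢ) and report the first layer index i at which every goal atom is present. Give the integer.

1

F0 = init (4 atoms)
F1 = F0 ∪ {above(d), above(e), above(f), at(d), at(e), at(f), ready(c)}  (11 atoms)
goal ⊆ F1  ⇒  h_max = 1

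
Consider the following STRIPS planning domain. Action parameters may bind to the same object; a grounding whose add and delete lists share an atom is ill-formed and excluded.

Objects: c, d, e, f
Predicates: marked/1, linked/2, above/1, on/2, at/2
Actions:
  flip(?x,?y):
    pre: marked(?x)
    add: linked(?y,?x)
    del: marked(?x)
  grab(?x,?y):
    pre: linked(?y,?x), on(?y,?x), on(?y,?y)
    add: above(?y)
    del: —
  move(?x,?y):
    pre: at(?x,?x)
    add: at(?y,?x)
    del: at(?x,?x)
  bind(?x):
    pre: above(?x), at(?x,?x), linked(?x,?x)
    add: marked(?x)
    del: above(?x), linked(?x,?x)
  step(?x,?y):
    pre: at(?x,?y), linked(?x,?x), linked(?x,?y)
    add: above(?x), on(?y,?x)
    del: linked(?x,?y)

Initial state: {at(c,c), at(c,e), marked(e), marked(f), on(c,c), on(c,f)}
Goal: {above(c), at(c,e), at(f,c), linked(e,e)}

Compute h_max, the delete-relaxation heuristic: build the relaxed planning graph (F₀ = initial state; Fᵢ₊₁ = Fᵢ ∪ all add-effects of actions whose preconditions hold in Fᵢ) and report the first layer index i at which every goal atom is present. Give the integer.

F0 = init (6 atoms)
F1 = F0 ∪ {at(d,c), at(e,c), at(f,c), linked(c,e), linked(c,f), linked(d,e), linked(d,f), linked(e,e), linked(e,f), linked(f,e), linked(f,f)}  (17 atoms)
F2 = F1 ∪ {above(c)}  (18 atoms)
goal ⊆ F2  ⇒  h_max = 2

2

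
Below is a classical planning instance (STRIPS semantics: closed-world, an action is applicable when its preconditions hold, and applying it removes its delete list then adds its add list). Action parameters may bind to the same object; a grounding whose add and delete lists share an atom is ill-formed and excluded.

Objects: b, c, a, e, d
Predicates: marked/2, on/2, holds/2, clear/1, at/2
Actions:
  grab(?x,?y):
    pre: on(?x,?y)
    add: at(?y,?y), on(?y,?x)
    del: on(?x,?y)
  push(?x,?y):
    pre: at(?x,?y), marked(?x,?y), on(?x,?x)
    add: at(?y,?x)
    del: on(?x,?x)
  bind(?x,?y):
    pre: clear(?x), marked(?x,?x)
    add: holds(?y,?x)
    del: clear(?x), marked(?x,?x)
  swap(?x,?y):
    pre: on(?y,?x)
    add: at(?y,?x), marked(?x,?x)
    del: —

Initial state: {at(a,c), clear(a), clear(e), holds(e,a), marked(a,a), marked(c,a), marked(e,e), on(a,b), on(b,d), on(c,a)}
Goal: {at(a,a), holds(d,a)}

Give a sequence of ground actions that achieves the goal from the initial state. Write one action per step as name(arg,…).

1. grab(c,a)  →  {at(a,a), at(a,c), clear(a), clear(e), holds(e,a), marked(a,a), marked(c,a), marked(e,e), on(a,b), on(a,c), on(b,d)}
2. bind(a,d)  →  {at(a,a), at(a,c), clear(e), holds(d,a), holds(e,a), marked(c,a), marked(e,e), on(a,b), on(a,c), on(b,d)}

grab(c,a); bind(a,d)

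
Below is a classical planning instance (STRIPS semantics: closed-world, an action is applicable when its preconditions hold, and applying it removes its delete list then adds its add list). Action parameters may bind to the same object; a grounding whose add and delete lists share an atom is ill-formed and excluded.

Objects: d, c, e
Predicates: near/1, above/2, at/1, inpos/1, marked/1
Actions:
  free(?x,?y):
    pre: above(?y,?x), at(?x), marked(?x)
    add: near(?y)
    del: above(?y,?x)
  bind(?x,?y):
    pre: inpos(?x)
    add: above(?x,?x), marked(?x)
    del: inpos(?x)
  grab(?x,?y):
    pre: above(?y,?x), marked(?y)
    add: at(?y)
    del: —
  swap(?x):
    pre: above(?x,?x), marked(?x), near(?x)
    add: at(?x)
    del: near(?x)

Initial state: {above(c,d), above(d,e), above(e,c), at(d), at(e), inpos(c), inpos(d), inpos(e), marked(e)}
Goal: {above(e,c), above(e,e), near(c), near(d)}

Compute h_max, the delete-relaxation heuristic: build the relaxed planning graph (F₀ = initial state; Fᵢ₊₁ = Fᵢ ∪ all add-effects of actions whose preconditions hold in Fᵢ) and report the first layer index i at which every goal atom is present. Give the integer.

F0 = init (9 atoms)
F1 = F0 ∪ {above(c,c), above(d,d), above(e,e), marked(c), marked(d), near(d)}  (15 atoms)
F2 = F1 ∪ {at(c), near(c), near(e)}  (18 atoms)
goal ⊆ F2  ⇒  h_max = 2

2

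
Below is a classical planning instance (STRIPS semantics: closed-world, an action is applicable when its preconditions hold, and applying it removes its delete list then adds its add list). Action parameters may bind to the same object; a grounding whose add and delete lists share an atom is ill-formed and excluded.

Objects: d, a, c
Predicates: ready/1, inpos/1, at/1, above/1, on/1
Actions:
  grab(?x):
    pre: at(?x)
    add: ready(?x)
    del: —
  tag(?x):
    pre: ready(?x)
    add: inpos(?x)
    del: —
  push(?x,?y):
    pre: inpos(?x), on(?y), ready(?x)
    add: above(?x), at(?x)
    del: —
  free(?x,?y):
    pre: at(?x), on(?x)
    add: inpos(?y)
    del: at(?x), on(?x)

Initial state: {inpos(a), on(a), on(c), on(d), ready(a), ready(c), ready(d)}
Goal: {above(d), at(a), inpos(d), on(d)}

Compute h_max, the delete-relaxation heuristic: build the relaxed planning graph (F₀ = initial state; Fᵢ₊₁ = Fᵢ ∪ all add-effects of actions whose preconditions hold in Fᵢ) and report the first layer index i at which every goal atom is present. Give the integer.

F0 = init (7 atoms)
F1 = F0 ∪ {above(a), at(a), inpos(c), inpos(d)}  (11 atoms)
F2 = F1 ∪ {above(c), above(d), at(c), at(d)}  (15 atoms)
goal ⊆ F2  ⇒  h_max = 2

2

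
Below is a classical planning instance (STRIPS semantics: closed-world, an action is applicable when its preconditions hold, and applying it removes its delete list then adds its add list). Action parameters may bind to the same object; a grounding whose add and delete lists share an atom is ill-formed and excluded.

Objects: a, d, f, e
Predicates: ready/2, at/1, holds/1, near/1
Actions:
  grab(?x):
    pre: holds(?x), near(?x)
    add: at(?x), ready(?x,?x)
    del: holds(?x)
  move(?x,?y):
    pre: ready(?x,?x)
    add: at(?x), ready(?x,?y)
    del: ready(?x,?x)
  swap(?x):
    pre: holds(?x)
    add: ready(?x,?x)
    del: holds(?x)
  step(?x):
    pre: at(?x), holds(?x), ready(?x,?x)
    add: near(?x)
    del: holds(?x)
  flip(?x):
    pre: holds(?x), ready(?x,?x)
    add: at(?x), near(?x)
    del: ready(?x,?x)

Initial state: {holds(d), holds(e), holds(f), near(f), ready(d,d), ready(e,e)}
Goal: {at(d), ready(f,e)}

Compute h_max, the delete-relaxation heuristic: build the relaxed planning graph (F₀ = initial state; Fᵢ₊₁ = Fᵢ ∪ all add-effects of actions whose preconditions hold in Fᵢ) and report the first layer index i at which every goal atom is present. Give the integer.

F0 = init (6 atoms)
F1 = F0 ∪ {at(d), at(e), at(f), near(d), near(e), ready(d,a), ready(d,e), ready(d,f), ready(e,a), ready(e,d), ready(e,f), ready(f,f)}  (18 atoms)
F2 = F1 ∪ {ready(f,a), ready(f,d), ready(f,e)}  (21 atoms)
goal ⊆ F2  ⇒  h_max = 2

2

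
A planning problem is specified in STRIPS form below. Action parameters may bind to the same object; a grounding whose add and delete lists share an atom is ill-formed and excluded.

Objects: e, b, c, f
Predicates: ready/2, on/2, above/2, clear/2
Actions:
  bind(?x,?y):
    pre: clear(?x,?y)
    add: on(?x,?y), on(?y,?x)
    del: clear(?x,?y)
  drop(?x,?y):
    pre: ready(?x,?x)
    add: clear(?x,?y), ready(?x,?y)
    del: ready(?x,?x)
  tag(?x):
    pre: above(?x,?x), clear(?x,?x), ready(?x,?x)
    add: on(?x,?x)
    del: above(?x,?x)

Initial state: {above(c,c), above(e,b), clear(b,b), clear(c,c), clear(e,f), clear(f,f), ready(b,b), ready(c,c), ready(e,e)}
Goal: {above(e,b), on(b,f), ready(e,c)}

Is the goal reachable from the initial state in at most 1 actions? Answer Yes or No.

No

1. drop(e,c)  →  {above(c,c), above(e,b), clear(b,b), clear(c,c), clear(e,c), clear(e,f), clear(f,f), ready(b,b), ready(c,c), ready(e,c)}
2. drop(b,f)  →  {above(c,c), above(e,b), clear(b,b), clear(b,f), clear(c,c), clear(e,c), clear(e,f), clear(f,f), ready(b,f), ready(c,c), ready(e,c)}
3. bind(b,f)  →  {above(c,c), above(e,b), clear(b,b), clear(c,c), clear(e,c), clear(e,f), clear(f,f), on(b,f), on(f,b), ready(b,f), ready(c,c), ready(e,c)}
optimal plan length = 3; 3 > 1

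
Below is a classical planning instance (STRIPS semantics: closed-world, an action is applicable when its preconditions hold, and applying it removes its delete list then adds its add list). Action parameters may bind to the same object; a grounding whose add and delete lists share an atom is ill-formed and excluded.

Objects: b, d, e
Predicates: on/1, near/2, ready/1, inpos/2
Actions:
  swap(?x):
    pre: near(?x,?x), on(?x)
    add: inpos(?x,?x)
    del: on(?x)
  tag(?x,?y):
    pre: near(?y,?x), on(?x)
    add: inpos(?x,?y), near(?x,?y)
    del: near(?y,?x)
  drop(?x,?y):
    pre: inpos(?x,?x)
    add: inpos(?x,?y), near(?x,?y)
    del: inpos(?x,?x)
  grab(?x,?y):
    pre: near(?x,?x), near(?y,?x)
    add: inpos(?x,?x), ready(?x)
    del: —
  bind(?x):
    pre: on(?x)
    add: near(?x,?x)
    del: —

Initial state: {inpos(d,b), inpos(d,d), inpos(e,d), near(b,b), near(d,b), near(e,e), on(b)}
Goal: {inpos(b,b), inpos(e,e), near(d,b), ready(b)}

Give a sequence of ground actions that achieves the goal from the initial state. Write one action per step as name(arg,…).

grab(b,b); grab(e,e)

1. grab(b,b)  →  {inpos(b,b), inpos(d,b), inpos(d,d), inpos(e,d), near(b,b), near(d,b), near(e,e), on(b), ready(b)}
2. grab(e,e)  →  {inpos(b,b), inpos(d,b), inpos(d,d), inpos(e,d), inpos(e,e), near(b,b), near(d,b), near(e,e), on(b), ready(b), ready(e)}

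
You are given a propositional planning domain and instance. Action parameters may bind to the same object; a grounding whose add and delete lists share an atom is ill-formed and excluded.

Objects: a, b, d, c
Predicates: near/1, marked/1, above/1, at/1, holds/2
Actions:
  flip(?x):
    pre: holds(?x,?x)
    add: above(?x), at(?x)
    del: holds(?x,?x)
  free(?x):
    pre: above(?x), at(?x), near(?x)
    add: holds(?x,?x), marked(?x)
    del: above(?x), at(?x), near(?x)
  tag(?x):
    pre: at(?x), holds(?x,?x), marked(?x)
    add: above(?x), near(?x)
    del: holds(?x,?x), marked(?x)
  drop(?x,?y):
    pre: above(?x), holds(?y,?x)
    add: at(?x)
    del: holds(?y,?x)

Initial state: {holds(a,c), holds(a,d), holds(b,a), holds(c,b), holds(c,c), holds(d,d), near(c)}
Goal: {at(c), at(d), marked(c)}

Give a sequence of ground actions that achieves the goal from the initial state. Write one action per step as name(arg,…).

flip(d); flip(c); free(c); flip(c)

1. flip(d)  →  {above(d), at(d), holds(a,c), holds(a,d), holds(b,a), holds(c,b), holds(c,c), near(c)}
2. flip(c)  →  {above(c), above(d), at(c), at(d), holds(a,c), holds(a,d), holds(b,a), holds(c,b), near(c)}
3. free(c)  →  {above(d), at(d), holds(a,c), holds(a,d), holds(b,a), holds(c,b), holds(c,c), marked(c)}
4. flip(c)  →  {above(c), above(d), at(c), at(d), holds(a,c), holds(a,d), holds(b,a), holds(c,b), marked(c)}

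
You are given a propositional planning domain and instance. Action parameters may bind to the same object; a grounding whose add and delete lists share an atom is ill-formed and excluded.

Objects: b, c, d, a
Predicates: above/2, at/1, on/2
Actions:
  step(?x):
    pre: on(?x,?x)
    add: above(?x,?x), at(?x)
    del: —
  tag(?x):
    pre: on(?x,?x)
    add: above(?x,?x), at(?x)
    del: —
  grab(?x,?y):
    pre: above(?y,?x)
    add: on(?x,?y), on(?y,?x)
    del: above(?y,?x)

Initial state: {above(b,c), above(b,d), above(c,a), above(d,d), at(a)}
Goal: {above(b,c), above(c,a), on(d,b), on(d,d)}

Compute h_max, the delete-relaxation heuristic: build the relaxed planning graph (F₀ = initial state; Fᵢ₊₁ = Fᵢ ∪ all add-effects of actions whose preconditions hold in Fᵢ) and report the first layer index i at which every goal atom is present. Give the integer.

1

F0 = init (5 atoms)
F1 = F0 ∪ {on(a,c), on(b,c), on(b,d), on(c,a), on(c,b), on(d,b), on(d,d)}  (12 atoms)
goal ⊆ F1  ⇒  h_max = 1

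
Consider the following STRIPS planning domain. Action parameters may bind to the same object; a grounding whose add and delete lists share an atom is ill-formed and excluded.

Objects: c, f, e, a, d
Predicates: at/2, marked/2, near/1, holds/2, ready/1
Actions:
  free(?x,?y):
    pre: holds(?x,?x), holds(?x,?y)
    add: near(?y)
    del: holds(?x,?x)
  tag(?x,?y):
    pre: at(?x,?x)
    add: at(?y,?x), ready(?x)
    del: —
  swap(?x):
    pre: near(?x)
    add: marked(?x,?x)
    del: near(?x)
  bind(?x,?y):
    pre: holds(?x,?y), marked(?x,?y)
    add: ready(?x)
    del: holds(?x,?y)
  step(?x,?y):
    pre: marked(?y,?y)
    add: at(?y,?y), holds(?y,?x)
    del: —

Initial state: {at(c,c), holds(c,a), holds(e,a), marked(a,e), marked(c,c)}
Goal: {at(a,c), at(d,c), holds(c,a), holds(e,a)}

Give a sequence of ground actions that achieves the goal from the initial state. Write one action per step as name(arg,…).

tag(c,a); tag(c,d)

1. tag(c,a)  →  {at(a,c), at(c,c), holds(c,a), holds(e,a), marked(a,e), marked(c,c), ready(c)}
2. tag(c,d)  →  {at(a,c), at(c,c), at(d,c), holds(c,a), holds(e,a), marked(a,e), marked(c,c), ready(c)}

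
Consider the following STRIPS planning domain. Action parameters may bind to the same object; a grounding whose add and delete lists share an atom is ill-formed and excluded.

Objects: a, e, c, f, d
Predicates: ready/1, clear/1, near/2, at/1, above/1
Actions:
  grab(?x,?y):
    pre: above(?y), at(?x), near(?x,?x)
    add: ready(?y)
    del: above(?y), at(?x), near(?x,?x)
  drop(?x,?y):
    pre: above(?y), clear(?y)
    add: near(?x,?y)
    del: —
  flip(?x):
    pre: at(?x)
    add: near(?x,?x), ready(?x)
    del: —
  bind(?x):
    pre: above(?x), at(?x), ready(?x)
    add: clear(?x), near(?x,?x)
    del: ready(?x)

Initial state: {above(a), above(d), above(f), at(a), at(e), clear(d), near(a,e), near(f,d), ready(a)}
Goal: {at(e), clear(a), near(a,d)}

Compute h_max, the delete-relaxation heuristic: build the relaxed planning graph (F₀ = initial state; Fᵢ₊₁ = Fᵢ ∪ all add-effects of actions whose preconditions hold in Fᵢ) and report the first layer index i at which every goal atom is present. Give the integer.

1

F0 = init (9 atoms)
F1 = F0 ∪ {clear(a), near(a,a), near(a,d), near(c,d), near(d,d), near(e,d), near(e,e), ready(e)}  (17 atoms)
goal ⊆ F1  ⇒  h_max = 1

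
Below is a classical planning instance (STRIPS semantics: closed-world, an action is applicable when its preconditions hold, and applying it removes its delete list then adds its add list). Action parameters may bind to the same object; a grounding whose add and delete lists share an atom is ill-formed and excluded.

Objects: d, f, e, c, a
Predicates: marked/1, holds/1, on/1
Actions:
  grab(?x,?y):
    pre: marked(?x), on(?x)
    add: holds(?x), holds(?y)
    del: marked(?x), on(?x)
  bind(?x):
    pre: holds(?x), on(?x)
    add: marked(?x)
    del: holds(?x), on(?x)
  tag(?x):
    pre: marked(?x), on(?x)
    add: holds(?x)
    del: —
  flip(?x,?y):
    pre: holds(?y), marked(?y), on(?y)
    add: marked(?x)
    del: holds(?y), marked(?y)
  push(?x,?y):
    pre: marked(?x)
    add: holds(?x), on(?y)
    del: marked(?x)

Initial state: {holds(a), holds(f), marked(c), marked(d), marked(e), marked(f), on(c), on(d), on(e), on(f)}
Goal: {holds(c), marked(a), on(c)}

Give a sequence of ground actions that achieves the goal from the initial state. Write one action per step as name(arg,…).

grab(d,c); flip(a,f)

1. grab(d,c)  →  {holds(a), holds(c), holds(d), holds(f), marked(c), marked(e), marked(f), on(c), on(e), on(f)}
2. flip(a,f)  →  {holds(a), holds(c), holds(d), marked(a), marked(c), marked(e), on(c), on(e), on(f)}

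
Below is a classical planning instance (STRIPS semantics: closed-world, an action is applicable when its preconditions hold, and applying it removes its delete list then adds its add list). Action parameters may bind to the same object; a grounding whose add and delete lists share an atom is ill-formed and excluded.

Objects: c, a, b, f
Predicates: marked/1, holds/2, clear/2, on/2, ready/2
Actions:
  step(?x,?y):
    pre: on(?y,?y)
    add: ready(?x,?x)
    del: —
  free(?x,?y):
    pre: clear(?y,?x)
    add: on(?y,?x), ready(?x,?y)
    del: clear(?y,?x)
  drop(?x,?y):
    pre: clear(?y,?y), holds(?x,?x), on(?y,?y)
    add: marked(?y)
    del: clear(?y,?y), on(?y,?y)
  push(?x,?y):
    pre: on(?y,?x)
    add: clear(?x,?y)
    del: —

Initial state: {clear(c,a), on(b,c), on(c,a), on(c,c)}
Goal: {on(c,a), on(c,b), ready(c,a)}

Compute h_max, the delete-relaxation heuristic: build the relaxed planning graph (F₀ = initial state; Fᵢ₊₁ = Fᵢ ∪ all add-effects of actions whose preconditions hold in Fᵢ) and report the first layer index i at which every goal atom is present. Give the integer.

2

F0 = init (4 atoms)
F1 = F0 ∪ {clear(a,c), clear(c,b), clear(c,c), ready(a,a), ready(a,c), ready(b,b), ready(c,c), ready(f,f)}  (12 atoms)
F2 = F1 ∪ {on(a,c), on(c,b), ready(b,c), ready(c,a)}  (16 atoms)
goal ⊆ F2  ⇒  h_max = 2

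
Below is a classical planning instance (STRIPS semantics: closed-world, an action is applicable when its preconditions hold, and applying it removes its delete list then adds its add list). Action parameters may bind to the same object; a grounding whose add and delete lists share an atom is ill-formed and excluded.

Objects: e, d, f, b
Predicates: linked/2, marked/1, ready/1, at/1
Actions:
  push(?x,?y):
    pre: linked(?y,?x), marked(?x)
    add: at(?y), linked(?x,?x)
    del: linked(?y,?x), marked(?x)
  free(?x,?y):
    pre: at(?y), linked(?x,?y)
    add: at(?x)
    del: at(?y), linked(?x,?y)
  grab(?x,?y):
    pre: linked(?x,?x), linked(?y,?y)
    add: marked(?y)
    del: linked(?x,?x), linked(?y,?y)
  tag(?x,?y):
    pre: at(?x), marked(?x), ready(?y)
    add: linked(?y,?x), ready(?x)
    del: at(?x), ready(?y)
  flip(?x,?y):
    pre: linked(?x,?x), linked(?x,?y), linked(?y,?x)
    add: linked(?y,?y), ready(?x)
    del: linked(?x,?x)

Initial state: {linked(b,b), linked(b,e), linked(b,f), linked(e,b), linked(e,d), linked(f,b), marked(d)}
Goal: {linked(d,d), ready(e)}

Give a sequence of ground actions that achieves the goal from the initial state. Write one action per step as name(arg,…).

1. push(d,e)  →  {at(e), linked(b,b), linked(b,e), linked(b,f), linked(d,d), linked(e,b), linked(f,b)}
2. flip(b,e)  →  {at(e), linked(b,e), linked(b,f), linked(d,d), linked(e,b), linked(e,e), linked(f,b), ready(b)}
3. flip(e,b)  →  {at(e), linked(b,b), linked(b,e), linked(b,f), linked(d,d), linked(e,b), linked(f,b), ready(b), ready(e)}

push(d,e); flip(b,e); flip(e,b)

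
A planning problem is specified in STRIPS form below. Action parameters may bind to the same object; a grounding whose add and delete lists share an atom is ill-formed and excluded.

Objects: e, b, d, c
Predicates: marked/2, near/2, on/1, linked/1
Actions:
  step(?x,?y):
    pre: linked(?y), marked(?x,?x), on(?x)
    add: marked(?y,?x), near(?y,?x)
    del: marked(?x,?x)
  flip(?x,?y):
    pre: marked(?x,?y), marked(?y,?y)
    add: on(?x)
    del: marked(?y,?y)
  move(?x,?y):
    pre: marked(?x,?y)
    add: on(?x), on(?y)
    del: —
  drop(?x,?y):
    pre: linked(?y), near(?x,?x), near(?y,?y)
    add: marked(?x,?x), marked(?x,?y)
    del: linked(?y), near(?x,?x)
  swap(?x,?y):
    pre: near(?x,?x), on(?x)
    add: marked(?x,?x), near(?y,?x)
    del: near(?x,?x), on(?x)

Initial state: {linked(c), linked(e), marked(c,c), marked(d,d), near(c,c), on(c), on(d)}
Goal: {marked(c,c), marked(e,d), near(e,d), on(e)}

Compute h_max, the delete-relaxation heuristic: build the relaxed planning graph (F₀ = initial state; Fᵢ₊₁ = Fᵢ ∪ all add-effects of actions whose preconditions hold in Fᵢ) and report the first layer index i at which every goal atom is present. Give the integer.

2

F0 = init (7 atoms)
F1 = F0 ∪ {marked(c,d), marked(e,c), marked(e,d), near(b,c), near(c,d), near(d,c), near(e,c), near(e,d)}  (15 atoms)
F2 = F1 ∪ {on(e)}  (16 atoms)
goal ⊆ F2  ⇒  h_max = 2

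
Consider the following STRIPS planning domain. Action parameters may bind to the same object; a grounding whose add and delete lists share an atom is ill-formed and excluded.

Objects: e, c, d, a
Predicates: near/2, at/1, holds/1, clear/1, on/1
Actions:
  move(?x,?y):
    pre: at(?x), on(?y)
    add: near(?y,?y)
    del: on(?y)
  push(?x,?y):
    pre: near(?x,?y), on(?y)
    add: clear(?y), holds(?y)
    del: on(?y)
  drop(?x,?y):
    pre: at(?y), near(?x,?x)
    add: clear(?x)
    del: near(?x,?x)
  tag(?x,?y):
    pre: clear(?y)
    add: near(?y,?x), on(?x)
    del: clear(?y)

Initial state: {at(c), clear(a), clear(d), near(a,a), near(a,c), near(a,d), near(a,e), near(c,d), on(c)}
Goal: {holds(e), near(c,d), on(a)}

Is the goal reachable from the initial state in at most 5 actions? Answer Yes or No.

1. tag(e,d)  →  {at(c), clear(a), near(a,a), near(a,c), near(a,d), near(a,e), near(c,d), near(d,e), on(c), on(e)}
2. push(d,e)  →  {at(c), clear(a), clear(e), holds(e), near(a,a), near(a,c), near(a,d), near(a,e), near(c,d), near(d,e), on(c)}
3. tag(a,e)  →  {at(c), clear(a), holds(e), near(a,a), near(a,c), near(a,d), near(a,e), near(c,d), near(d,e), near(e,a), on(a), on(c)}
optimal plan length = 3; 3 ≤ 5

Yes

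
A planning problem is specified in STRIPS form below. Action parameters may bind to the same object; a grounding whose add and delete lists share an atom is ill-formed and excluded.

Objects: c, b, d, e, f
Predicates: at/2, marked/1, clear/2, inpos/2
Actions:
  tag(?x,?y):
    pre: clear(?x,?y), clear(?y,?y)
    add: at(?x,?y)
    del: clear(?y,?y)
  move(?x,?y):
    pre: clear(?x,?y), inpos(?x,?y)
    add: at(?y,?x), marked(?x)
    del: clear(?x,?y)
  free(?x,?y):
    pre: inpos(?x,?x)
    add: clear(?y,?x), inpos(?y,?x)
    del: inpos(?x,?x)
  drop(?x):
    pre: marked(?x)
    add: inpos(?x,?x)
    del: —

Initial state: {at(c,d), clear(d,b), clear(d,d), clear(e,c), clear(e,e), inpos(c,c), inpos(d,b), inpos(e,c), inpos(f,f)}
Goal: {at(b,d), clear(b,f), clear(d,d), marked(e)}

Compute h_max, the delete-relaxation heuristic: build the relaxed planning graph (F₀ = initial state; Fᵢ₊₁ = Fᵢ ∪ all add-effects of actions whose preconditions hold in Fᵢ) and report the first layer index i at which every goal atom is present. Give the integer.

F0 = init (9 atoms)
F1 = F0 ∪ {at(b,d), at(c,e), at(d,d), at(e,e), clear(b,c), clear(b,f), clear(c,f), clear(d,c), clear(d,f), clear(e,f), clear(f,c), inpos(b,c), inpos(b,f), inpos(c,f), inpos(d,c), inpos(d,f), inpos(e,f), inpos(f,c), marked(d), marked(e)}  (29 atoms)
goal ⊆ F1  ⇒  h_max = 1

1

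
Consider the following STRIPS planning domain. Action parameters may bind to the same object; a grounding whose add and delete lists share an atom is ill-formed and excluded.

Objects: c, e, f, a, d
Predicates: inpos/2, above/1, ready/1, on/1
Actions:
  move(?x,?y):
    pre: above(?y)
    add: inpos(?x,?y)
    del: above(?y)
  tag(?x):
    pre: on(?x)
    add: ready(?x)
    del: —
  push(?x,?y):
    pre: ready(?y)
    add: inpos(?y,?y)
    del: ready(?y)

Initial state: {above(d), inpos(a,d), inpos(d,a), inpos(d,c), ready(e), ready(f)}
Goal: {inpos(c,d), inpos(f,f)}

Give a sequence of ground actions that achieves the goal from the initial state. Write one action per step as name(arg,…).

1. move(c,d)  →  {inpos(a,d), inpos(c,d), inpos(d,a), inpos(d,c), ready(e), ready(f)}
2. push(c,f)  →  {inpos(a,d), inpos(c,d), inpos(d,a), inpos(d,c), inpos(f,f), ready(e)}

move(c,d); push(c,f)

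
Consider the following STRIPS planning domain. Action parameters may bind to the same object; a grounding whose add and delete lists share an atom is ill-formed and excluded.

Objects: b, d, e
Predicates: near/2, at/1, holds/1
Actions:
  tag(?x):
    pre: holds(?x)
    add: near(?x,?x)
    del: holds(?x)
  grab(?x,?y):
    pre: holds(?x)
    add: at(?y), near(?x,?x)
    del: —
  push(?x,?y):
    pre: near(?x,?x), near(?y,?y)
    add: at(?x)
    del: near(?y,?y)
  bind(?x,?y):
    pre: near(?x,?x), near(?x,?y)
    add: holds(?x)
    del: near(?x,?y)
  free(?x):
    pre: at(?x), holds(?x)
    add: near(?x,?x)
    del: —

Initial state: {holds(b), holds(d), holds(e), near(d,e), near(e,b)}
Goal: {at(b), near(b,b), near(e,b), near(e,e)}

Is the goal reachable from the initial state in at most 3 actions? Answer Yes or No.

Yes

1. tag(b)  →  {holds(d), holds(e), near(b,b), near(d,e), near(e,b)}
2. grab(e,b)  →  {at(b), holds(d), holds(e), near(b,b), near(d,e), near(e,b), near(e,e)}
optimal plan length = 2; 2 ≤ 3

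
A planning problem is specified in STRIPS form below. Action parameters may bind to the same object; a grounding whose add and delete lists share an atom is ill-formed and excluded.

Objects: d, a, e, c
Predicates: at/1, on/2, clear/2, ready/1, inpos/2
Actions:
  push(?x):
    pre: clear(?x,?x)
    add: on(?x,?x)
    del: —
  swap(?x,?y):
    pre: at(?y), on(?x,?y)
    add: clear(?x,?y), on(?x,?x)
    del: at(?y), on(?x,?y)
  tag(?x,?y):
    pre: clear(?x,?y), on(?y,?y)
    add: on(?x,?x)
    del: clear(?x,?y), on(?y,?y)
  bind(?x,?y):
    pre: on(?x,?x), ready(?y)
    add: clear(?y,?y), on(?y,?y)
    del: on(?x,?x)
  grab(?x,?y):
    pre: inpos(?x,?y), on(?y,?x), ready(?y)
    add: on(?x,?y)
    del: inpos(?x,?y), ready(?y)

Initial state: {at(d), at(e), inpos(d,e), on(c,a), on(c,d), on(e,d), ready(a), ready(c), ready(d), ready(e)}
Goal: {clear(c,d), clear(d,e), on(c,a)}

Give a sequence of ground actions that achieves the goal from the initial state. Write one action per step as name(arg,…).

1. swap(c,d)  →  {at(e), clear(c,d), inpos(d,e), on(c,a), on(c,c), on(e,d), ready(a), ready(c), ready(d), ready(e)}
2. grab(d,e)  →  {at(e), clear(c,d), on(c,a), on(c,c), on(d,e), on(e,d), ready(a), ready(c), ready(d)}
3. swap(d,e)  →  {clear(c,d), clear(d,e), on(c,a), on(c,c), on(d,d), on(e,d), ready(a), ready(c), ready(d)}

swap(c,d); grab(d,e); swap(d,e)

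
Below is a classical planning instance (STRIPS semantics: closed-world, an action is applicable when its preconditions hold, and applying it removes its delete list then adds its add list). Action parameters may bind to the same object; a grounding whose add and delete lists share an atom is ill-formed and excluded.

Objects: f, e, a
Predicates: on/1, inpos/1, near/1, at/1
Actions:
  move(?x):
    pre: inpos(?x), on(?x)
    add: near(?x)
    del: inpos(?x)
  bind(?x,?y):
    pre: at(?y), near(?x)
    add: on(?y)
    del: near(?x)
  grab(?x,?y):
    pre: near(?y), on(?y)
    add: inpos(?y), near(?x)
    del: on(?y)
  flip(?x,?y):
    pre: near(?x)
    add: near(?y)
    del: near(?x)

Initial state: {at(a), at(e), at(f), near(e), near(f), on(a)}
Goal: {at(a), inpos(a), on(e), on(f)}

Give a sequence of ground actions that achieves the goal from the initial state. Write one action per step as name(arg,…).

1. bind(f,f)  →  {at(a), at(e), at(f), near(e), on(a), on(f)}
2. flip(e,a)  →  {at(a), at(e), at(f), near(a), on(a), on(f)}
3. grab(f,a)  →  {at(a), at(e), at(f), inpos(a), near(a), near(f), on(f)}
4. bind(f,e)  →  {at(a), at(e), at(f), inpos(a), near(a), on(e), on(f)}

bind(f,f); flip(e,a); grab(f,a); bind(f,e)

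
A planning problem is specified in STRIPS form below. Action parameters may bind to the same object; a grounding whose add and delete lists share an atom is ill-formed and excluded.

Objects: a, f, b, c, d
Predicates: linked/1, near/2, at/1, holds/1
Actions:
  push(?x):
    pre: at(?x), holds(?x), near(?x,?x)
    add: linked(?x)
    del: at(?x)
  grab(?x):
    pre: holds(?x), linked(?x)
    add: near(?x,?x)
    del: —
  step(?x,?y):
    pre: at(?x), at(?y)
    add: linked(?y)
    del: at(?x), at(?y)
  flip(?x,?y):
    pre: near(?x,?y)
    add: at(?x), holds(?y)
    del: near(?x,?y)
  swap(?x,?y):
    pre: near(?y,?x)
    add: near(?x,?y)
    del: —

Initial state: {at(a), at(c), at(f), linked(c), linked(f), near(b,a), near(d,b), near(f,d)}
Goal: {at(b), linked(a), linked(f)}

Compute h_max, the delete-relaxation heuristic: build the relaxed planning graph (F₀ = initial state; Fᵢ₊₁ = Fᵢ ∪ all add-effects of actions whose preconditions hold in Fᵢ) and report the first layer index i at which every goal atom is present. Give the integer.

1

F0 = init (8 atoms)
F1 = F0 ∪ {at(b), at(d), holds(a), holds(b), holds(d), linked(a), near(a,b), near(b,d), near(d,f)}  (17 atoms)
goal ⊆ F1  ⇒  h_max = 1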